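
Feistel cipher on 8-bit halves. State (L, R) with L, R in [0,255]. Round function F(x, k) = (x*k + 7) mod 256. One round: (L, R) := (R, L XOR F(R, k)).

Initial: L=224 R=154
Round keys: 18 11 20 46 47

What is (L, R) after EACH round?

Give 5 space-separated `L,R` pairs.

Answer: 154,59 59,10 10,244 244,213 213,214

Derivation:
Round 1 (k=18): L=154 R=59
Round 2 (k=11): L=59 R=10
Round 3 (k=20): L=10 R=244
Round 4 (k=46): L=244 R=213
Round 5 (k=47): L=213 R=214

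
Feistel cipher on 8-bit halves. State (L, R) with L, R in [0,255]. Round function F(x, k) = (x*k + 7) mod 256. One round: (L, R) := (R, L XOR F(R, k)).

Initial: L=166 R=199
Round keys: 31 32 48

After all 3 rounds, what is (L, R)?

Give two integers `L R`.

Answer: 0 129

Derivation:
Round 1 (k=31): L=199 R=134
Round 2 (k=32): L=134 R=0
Round 3 (k=48): L=0 R=129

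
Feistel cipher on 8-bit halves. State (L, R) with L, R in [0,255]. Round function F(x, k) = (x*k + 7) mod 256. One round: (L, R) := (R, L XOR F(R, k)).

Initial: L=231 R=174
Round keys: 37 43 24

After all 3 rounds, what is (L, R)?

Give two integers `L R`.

Answer: 91 69

Derivation:
Round 1 (k=37): L=174 R=202
Round 2 (k=43): L=202 R=91
Round 3 (k=24): L=91 R=69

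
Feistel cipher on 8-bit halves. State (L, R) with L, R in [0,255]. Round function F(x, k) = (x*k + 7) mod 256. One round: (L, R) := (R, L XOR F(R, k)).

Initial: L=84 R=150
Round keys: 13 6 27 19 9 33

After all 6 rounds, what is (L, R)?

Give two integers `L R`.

Round 1 (k=13): L=150 R=241
Round 2 (k=6): L=241 R=59
Round 3 (k=27): L=59 R=177
Round 4 (k=19): L=177 R=17
Round 5 (k=9): L=17 R=17
Round 6 (k=33): L=17 R=41

Answer: 17 41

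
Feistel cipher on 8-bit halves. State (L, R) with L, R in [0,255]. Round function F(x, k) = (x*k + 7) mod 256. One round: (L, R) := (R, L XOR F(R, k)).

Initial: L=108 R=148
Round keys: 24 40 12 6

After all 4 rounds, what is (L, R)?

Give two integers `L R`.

Answer: 128 44

Derivation:
Round 1 (k=24): L=148 R=139
Round 2 (k=40): L=139 R=43
Round 3 (k=12): L=43 R=128
Round 4 (k=6): L=128 R=44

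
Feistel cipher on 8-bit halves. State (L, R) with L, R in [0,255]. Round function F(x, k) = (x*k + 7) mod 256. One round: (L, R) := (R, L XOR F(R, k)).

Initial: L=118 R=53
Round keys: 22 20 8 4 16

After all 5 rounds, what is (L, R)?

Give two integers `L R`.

Answer: 161 67

Derivation:
Round 1 (k=22): L=53 R=227
Round 2 (k=20): L=227 R=246
Round 3 (k=8): L=246 R=84
Round 4 (k=4): L=84 R=161
Round 5 (k=16): L=161 R=67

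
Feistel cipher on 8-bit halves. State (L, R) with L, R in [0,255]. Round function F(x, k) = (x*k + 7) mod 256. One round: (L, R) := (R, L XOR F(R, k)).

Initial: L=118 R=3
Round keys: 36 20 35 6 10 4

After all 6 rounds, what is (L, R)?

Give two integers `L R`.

Round 1 (k=36): L=3 R=5
Round 2 (k=20): L=5 R=104
Round 3 (k=35): L=104 R=58
Round 4 (k=6): L=58 R=11
Round 5 (k=10): L=11 R=79
Round 6 (k=4): L=79 R=72

Answer: 79 72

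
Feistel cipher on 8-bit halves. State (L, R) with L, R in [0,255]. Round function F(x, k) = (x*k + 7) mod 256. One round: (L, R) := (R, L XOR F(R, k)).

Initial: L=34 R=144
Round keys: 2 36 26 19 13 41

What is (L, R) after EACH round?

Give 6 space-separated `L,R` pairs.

Answer: 144,5 5,43 43,96 96,12 12,195 195,78

Derivation:
Round 1 (k=2): L=144 R=5
Round 2 (k=36): L=5 R=43
Round 3 (k=26): L=43 R=96
Round 4 (k=19): L=96 R=12
Round 5 (k=13): L=12 R=195
Round 6 (k=41): L=195 R=78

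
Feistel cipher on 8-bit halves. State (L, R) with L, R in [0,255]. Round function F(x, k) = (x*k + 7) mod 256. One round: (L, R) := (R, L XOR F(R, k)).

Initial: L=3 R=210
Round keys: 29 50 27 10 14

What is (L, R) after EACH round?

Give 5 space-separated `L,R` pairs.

Answer: 210,210 210,217 217,56 56,238 238,51

Derivation:
Round 1 (k=29): L=210 R=210
Round 2 (k=50): L=210 R=217
Round 3 (k=27): L=217 R=56
Round 4 (k=10): L=56 R=238
Round 5 (k=14): L=238 R=51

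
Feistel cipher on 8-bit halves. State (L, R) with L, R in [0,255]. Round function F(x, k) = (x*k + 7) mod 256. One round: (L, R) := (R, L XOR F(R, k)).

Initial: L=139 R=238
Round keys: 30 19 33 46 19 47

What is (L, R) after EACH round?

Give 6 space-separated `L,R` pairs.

Answer: 238,96 96,201 201,144 144,46 46,225 225,120

Derivation:
Round 1 (k=30): L=238 R=96
Round 2 (k=19): L=96 R=201
Round 3 (k=33): L=201 R=144
Round 4 (k=46): L=144 R=46
Round 5 (k=19): L=46 R=225
Round 6 (k=47): L=225 R=120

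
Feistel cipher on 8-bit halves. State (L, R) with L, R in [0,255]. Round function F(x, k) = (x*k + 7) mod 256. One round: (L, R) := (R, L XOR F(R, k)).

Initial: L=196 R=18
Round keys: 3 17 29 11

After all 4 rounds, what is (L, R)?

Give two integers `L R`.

Round 1 (k=3): L=18 R=249
Round 2 (k=17): L=249 R=130
Round 3 (k=29): L=130 R=56
Round 4 (k=11): L=56 R=237

Answer: 56 237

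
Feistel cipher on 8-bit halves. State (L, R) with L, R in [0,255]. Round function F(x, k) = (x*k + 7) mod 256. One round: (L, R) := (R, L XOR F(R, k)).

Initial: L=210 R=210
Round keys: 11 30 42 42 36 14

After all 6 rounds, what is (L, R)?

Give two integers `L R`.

Round 1 (k=11): L=210 R=223
Round 2 (k=30): L=223 R=251
Round 3 (k=42): L=251 R=234
Round 4 (k=42): L=234 R=144
Round 5 (k=36): L=144 R=173
Round 6 (k=14): L=173 R=237

Answer: 173 237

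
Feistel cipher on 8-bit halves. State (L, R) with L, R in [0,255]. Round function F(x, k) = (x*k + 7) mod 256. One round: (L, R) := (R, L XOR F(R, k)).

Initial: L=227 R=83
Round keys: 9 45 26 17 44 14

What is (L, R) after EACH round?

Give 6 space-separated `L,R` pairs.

Round 1 (k=9): L=83 R=17
Round 2 (k=45): L=17 R=87
Round 3 (k=26): L=87 R=204
Round 4 (k=17): L=204 R=196
Round 5 (k=44): L=196 R=123
Round 6 (k=14): L=123 R=5

Answer: 83,17 17,87 87,204 204,196 196,123 123,5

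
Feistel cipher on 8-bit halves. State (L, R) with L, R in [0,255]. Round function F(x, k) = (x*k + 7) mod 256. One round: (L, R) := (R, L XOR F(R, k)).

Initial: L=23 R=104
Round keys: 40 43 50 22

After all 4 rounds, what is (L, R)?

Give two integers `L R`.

Round 1 (k=40): L=104 R=80
Round 2 (k=43): L=80 R=31
Round 3 (k=50): L=31 R=69
Round 4 (k=22): L=69 R=234

Answer: 69 234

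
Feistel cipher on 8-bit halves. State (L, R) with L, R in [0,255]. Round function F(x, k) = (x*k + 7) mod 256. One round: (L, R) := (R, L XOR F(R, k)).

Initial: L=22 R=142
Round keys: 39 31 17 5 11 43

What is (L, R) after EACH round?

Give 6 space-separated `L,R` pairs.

Round 1 (k=39): L=142 R=191
Round 2 (k=31): L=191 R=166
Round 3 (k=17): L=166 R=178
Round 4 (k=5): L=178 R=39
Round 5 (k=11): L=39 R=6
Round 6 (k=43): L=6 R=46

Answer: 142,191 191,166 166,178 178,39 39,6 6,46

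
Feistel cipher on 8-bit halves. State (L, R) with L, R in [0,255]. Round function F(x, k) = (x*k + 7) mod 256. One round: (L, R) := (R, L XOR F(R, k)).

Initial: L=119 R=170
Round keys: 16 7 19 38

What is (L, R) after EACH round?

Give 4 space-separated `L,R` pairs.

Answer: 170,208 208,29 29,254 254,166

Derivation:
Round 1 (k=16): L=170 R=208
Round 2 (k=7): L=208 R=29
Round 3 (k=19): L=29 R=254
Round 4 (k=38): L=254 R=166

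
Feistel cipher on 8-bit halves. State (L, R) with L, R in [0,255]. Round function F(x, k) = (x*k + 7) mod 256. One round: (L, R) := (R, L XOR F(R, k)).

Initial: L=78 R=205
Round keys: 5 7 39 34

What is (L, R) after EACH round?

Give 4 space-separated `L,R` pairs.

Round 1 (k=5): L=205 R=70
Round 2 (k=7): L=70 R=60
Round 3 (k=39): L=60 R=109
Round 4 (k=34): L=109 R=189

Answer: 205,70 70,60 60,109 109,189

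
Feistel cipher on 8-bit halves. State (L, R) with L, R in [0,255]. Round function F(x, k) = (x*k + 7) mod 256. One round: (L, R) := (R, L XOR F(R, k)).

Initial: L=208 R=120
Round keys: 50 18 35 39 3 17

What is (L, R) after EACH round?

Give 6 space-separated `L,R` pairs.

Answer: 120,167 167,189 189,121 121,203 203,17 17,227

Derivation:
Round 1 (k=50): L=120 R=167
Round 2 (k=18): L=167 R=189
Round 3 (k=35): L=189 R=121
Round 4 (k=39): L=121 R=203
Round 5 (k=3): L=203 R=17
Round 6 (k=17): L=17 R=227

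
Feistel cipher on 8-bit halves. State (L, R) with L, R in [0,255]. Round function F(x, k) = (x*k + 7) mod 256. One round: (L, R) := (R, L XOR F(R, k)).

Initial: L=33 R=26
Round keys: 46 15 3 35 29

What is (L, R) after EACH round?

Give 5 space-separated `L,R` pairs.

Answer: 26,146 146,143 143,38 38,182 182,131

Derivation:
Round 1 (k=46): L=26 R=146
Round 2 (k=15): L=146 R=143
Round 3 (k=3): L=143 R=38
Round 4 (k=35): L=38 R=182
Round 5 (k=29): L=182 R=131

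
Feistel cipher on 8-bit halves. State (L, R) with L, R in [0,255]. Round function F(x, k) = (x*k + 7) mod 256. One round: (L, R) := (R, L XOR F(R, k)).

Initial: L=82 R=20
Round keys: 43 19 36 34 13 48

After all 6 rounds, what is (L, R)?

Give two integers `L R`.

Round 1 (k=43): L=20 R=49
Round 2 (k=19): L=49 R=190
Round 3 (k=36): L=190 R=142
Round 4 (k=34): L=142 R=93
Round 5 (k=13): L=93 R=78
Round 6 (k=48): L=78 R=250

Answer: 78 250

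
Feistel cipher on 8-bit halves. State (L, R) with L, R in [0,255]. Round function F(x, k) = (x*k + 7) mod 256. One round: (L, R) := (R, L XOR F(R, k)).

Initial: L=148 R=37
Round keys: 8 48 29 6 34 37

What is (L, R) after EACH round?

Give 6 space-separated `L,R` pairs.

Round 1 (k=8): L=37 R=187
Round 2 (k=48): L=187 R=50
Round 3 (k=29): L=50 R=10
Round 4 (k=6): L=10 R=113
Round 5 (k=34): L=113 R=3
Round 6 (k=37): L=3 R=7

Answer: 37,187 187,50 50,10 10,113 113,3 3,7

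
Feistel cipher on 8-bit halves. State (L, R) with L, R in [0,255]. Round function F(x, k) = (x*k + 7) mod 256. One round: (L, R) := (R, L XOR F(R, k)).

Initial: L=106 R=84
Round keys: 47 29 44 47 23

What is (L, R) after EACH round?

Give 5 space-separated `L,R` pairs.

Round 1 (k=47): L=84 R=25
Round 2 (k=29): L=25 R=136
Round 3 (k=44): L=136 R=126
Round 4 (k=47): L=126 R=161
Round 5 (k=23): L=161 R=0

Answer: 84,25 25,136 136,126 126,161 161,0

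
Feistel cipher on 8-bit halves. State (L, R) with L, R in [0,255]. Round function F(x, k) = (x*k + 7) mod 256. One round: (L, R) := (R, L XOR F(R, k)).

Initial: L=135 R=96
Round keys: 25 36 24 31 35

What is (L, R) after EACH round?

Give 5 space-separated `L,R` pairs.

Round 1 (k=25): L=96 R=224
Round 2 (k=36): L=224 R=231
Round 3 (k=24): L=231 R=79
Round 4 (k=31): L=79 R=127
Round 5 (k=35): L=127 R=43

Answer: 96,224 224,231 231,79 79,127 127,43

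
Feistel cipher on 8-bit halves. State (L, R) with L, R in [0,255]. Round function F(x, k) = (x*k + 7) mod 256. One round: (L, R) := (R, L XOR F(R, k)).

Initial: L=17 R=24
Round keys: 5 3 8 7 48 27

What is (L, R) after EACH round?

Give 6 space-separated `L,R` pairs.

Round 1 (k=5): L=24 R=110
Round 2 (k=3): L=110 R=73
Round 3 (k=8): L=73 R=33
Round 4 (k=7): L=33 R=167
Round 5 (k=48): L=167 R=118
Round 6 (k=27): L=118 R=222

Answer: 24,110 110,73 73,33 33,167 167,118 118,222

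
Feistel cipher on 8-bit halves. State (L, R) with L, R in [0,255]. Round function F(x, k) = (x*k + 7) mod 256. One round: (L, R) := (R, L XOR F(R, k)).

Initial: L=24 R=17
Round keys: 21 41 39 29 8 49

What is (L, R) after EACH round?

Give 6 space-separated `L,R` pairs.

Round 1 (k=21): L=17 R=116
Round 2 (k=41): L=116 R=138
Round 3 (k=39): L=138 R=121
Round 4 (k=29): L=121 R=54
Round 5 (k=8): L=54 R=206
Round 6 (k=49): L=206 R=67

Answer: 17,116 116,138 138,121 121,54 54,206 206,67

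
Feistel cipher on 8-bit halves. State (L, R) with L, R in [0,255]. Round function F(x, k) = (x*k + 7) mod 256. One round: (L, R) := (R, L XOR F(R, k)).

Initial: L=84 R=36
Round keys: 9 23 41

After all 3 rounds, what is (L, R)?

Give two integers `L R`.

Round 1 (k=9): L=36 R=31
Round 2 (k=23): L=31 R=244
Round 3 (k=41): L=244 R=4

Answer: 244 4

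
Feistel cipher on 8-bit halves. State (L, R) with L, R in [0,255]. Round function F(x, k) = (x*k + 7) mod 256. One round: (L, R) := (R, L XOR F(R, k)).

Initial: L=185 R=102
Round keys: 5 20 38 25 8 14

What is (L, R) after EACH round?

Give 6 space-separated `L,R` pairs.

Answer: 102,188 188,209 209,177 177,129 129,190 190,234

Derivation:
Round 1 (k=5): L=102 R=188
Round 2 (k=20): L=188 R=209
Round 3 (k=38): L=209 R=177
Round 4 (k=25): L=177 R=129
Round 5 (k=8): L=129 R=190
Round 6 (k=14): L=190 R=234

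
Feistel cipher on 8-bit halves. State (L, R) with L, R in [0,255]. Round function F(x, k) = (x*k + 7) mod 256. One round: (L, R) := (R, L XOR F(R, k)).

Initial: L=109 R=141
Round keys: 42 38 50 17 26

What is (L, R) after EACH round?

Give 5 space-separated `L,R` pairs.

Answer: 141,68 68,146 146,207 207,84 84,64

Derivation:
Round 1 (k=42): L=141 R=68
Round 2 (k=38): L=68 R=146
Round 3 (k=50): L=146 R=207
Round 4 (k=17): L=207 R=84
Round 5 (k=26): L=84 R=64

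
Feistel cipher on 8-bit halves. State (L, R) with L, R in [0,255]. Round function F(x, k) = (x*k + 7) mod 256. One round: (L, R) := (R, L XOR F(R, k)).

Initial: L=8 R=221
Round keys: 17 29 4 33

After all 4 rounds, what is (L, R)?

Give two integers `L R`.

Answer: 131 100

Derivation:
Round 1 (k=17): L=221 R=188
Round 2 (k=29): L=188 R=142
Round 3 (k=4): L=142 R=131
Round 4 (k=33): L=131 R=100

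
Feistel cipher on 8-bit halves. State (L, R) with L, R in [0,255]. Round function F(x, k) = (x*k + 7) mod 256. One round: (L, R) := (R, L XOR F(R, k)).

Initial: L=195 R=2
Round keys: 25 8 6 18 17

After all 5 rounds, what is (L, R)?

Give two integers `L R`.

Answer: 32 216

Derivation:
Round 1 (k=25): L=2 R=250
Round 2 (k=8): L=250 R=213
Round 3 (k=6): L=213 R=255
Round 4 (k=18): L=255 R=32
Round 5 (k=17): L=32 R=216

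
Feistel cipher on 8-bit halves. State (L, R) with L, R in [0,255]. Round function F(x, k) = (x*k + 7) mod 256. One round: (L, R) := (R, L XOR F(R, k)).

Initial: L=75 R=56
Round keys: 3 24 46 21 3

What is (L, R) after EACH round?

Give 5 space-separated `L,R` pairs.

Round 1 (k=3): L=56 R=228
Round 2 (k=24): L=228 R=95
Round 3 (k=46): L=95 R=253
Round 4 (k=21): L=253 R=151
Round 5 (k=3): L=151 R=49

Answer: 56,228 228,95 95,253 253,151 151,49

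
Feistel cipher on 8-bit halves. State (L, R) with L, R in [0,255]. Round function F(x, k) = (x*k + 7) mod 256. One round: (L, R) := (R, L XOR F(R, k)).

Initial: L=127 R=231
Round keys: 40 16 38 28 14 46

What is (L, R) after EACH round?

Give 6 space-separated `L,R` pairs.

Round 1 (k=40): L=231 R=96
Round 2 (k=16): L=96 R=224
Round 3 (k=38): L=224 R=39
Round 4 (k=28): L=39 R=171
Round 5 (k=14): L=171 R=70
Round 6 (k=46): L=70 R=48

Answer: 231,96 96,224 224,39 39,171 171,70 70,48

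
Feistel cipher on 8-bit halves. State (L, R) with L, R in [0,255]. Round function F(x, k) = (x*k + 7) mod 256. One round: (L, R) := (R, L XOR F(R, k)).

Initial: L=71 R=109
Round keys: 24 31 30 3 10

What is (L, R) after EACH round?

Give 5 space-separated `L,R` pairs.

Answer: 109,120 120,226 226,251 251,26 26,240

Derivation:
Round 1 (k=24): L=109 R=120
Round 2 (k=31): L=120 R=226
Round 3 (k=30): L=226 R=251
Round 4 (k=3): L=251 R=26
Round 5 (k=10): L=26 R=240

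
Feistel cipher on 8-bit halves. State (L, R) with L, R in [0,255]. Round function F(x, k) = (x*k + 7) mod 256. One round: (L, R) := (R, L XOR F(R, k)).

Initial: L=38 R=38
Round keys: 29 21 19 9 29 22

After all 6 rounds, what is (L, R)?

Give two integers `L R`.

Round 1 (k=29): L=38 R=115
Round 2 (k=21): L=115 R=80
Round 3 (k=19): L=80 R=132
Round 4 (k=9): L=132 R=251
Round 5 (k=29): L=251 R=242
Round 6 (k=22): L=242 R=40

Answer: 242 40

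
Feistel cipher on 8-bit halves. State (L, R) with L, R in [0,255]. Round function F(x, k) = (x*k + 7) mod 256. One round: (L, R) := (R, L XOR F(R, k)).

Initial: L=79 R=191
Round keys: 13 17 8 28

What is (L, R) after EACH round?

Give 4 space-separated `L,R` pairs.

Round 1 (k=13): L=191 R=245
Round 2 (k=17): L=245 R=243
Round 3 (k=8): L=243 R=106
Round 4 (k=28): L=106 R=108

Answer: 191,245 245,243 243,106 106,108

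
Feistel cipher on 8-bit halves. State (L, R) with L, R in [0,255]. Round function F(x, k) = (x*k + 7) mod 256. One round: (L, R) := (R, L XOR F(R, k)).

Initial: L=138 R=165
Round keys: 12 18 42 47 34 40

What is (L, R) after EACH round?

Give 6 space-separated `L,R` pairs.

Answer: 165,73 73,140 140,182 182,253 253,23 23,98

Derivation:
Round 1 (k=12): L=165 R=73
Round 2 (k=18): L=73 R=140
Round 3 (k=42): L=140 R=182
Round 4 (k=47): L=182 R=253
Round 5 (k=34): L=253 R=23
Round 6 (k=40): L=23 R=98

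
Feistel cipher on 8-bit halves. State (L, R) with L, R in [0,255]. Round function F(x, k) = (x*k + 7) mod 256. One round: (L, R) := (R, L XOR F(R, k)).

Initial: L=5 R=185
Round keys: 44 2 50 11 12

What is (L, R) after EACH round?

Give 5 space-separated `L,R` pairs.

Answer: 185,214 214,10 10,45 45,252 252,250

Derivation:
Round 1 (k=44): L=185 R=214
Round 2 (k=2): L=214 R=10
Round 3 (k=50): L=10 R=45
Round 4 (k=11): L=45 R=252
Round 5 (k=12): L=252 R=250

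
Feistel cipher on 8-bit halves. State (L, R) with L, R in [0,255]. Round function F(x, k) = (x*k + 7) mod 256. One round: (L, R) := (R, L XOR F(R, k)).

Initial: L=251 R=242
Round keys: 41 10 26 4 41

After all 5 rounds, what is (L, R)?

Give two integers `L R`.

Round 1 (k=41): L=242 R=50
Round 2 (k=10): L=50 R=9
Round 3 (k=26): L=9 R=195
Round 4 (k=4): L=195 R=26
Round 5 (k=41): L=26 R=242

Answer: 26 242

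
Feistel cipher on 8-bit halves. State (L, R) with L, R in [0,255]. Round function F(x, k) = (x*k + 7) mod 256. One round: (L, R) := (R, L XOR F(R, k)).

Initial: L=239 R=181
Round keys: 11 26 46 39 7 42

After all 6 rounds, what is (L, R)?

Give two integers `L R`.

Round 1 (k=11): L=181 R=33
Round 2 (k=26): L=33 R=212
Round 3 (k=46): L=212 R=62
Round 4 (k=39): L=62 R=173
Round 5 (k=7): L=173 R=252
Round 6 (k=42): L=252 R=242

Answer: 252 242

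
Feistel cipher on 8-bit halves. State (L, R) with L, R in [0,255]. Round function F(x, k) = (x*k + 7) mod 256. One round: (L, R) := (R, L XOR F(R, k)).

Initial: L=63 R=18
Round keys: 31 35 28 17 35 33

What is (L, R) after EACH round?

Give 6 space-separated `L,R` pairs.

Round 1 (k=31): L=18 R=10
Round 2 (k=35): L=10 R=119
Round 3 (k=28): L=119 R=1
Round 4 (k=17): L=1 R=111
Round 5 (k=35): L=111 R=53
Round 6 (k=33): L=53 R=179

Answer: 18,10 10,119 119,1 1,111 111,53 53,179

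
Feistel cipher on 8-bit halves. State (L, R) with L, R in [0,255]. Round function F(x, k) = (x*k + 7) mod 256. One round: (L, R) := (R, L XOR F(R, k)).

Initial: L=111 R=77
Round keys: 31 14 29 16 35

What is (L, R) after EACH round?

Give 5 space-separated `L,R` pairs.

Answer: 77,53 53,160 160,18 18,135 135,110

Derivation:
Round 1 (k=31): L=77 R=53
Round 2 (k=14): L=53 R=160
Round 3 (k=29): L=160 R=18
Round 4 (k=16): L=18 R=135
Round 5 (k=35): L=135 R=110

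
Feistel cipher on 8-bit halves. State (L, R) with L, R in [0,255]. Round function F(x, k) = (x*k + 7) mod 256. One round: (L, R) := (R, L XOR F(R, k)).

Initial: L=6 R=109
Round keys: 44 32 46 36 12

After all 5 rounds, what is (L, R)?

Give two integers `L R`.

Answer: 213 149

Derivation:
Round 1 (k=44): L=109 R=197
Round 2 (k=32): L=197 R=202
Round 3 (k=46): L=202 R=150
Round 4 (k=36): L=150 R=213
Round 5 (k=12): L=213 R=149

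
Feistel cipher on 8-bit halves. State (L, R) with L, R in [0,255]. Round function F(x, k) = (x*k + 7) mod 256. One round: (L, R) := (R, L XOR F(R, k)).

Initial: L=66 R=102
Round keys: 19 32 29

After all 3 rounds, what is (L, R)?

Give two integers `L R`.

Round 1 (k=19): L=102 R=219
Round 2 (k=32): L=219 R=1
Round 3 (k=29): L=1 R=255

Answer: 1 255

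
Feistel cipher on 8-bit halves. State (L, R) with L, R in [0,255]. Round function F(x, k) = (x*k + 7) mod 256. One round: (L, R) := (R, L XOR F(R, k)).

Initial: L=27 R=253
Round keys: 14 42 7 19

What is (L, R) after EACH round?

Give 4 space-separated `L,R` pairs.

Round 1 (k=14): L=253 R=198
Round 2 (k=42): L=198 R=126
Round 3 (k=7): L=126 R=191
Round 4 (k=19): L=191 R=74

Answer: 253,198 198,126 126,191 191,74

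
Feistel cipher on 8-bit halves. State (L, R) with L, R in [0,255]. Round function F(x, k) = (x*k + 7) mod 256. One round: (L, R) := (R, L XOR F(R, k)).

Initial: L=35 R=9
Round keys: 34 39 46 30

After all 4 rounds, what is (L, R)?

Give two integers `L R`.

Round 1 (k=34): L=9 R=26
Round 2 (k=39): L=26 R=244
Round 3 (k=46): L=244 R=197
Round 4 (k=30): L=197 R=233

Answer: 197 233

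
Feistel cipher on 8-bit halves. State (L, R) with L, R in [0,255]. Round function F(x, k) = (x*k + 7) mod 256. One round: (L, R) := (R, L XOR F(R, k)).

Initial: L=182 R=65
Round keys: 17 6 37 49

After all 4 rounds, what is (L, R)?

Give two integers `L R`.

Answer: 103 100

Derivation:
Round 1 (k=17): L=65 R=238
Round 2 (k=6): L=238 R=218
Round 3 (k=37): L=218 R=103
Round 4 (k=49): L=103 R=100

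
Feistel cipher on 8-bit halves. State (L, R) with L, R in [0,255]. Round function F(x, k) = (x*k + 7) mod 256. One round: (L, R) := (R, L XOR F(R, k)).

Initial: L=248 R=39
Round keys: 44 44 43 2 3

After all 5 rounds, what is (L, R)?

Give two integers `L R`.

Round 1 (k=44): L=39 R=67
Round 2 (k=44): L=67 R=172
Round 3 (k=43): L=172 R=168
Round 4 (k=2): L=168 R=251
Round 5 (k=3): L=251 R=80

Answer: 251 80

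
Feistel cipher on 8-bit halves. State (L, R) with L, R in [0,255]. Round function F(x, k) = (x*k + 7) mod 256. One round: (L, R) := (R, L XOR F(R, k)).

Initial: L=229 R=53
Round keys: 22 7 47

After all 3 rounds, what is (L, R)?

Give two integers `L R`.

Answer: 34 53

Derivation:
Round 1 (k=22): L=53 R=112
Round 2 (k=7): L=112 R=34
Round 3 (k=47): L=34 R=53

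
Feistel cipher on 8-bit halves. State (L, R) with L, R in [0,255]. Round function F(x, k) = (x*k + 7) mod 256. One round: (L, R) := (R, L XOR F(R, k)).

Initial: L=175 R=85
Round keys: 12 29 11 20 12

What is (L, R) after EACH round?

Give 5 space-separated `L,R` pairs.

Answer: 85,172 172,214 214,149 149,125 125,118

Derivation:
Round 1 (k=12): L=85 R=172
Round 2 (k=29): L=172 R=214
Round 3 (k=11): L=214 R=149
Round 4 (k=20): L=149 R=125
Round 5 (k=12): L=125 R=118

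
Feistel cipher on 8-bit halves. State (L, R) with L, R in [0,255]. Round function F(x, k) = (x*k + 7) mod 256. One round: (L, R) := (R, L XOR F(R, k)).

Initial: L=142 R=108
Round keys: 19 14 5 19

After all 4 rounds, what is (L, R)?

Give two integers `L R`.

Round 1 (k=19): L=108 R=133
Round 2 (k=14): L=133 R=33
Round 3 (k=5): L=33 R=41
Round 4 (k=19): L=41 R=51

Answer: 41 51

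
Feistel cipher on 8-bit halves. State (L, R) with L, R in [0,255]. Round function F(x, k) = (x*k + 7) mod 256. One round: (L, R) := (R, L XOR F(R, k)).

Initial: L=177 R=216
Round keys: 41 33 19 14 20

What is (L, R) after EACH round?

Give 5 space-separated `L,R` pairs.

Answer: 216,46 46,45 45,112 112,10 10,191

Derivation:
Round 1 (k=41): L=216 R=46
Round 2 (k=33): L=46 R=45
Round 3 (k=19): L=45 R=112
Round 4 (k=14): L=112 R=10
Round 5 (k=20): L=10 R=191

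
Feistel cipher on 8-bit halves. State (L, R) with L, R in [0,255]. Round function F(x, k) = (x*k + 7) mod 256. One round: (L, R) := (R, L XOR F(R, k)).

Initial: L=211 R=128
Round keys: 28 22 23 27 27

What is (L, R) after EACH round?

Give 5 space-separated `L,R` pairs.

Round 1 (k=28): L=128 R=212
Round 2 (k=22): L=212 R=191
Round 3 (k=23): L=191 R=228
Round 4 (k=27): L=228 R=172
Round 5 (k=27): L=172 R=207

Answer: 128,212 212,191 191,228 228,172 172,207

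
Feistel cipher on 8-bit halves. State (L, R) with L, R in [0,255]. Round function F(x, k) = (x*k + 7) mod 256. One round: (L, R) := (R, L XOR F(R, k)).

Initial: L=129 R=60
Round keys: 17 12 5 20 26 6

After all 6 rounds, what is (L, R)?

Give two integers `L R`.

Answer: 123 221

Derivation:
Round 1 (k=17): L=60 R=130
Round 2 (k=12): L=130 R=35
Round 3 (k=5): L=35 R=52
Round 4 (k=20): L=52 R=52
Round 5 (k=26): L=52 R=123
Round 6 (k=6): L=123 R=221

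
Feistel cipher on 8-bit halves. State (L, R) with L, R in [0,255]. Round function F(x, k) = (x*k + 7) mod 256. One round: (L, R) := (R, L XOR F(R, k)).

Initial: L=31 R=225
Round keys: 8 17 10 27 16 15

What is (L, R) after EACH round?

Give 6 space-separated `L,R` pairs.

Answer: 225,16 16,246 246,179 179,30 30,84 84,237

Derivation:
Round 1 (k=8): L=225 R=16
Round 2 (k=17): L=16 R=246
Round 3 (k=10): L=246 R=179
Round 4 (k=27): L=179 R=30
Round 5 (k=16): L=30 R=84
Round 6 (k=15): L=84 R=237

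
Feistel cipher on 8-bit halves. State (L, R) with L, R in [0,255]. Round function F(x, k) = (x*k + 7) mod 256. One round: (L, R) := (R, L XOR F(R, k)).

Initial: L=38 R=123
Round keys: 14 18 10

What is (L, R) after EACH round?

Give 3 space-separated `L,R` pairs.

Answer: 123,231 231,62 62,148

Derivation:
Round 1 (k=14): L=123 R=231
Round 2 (k=18): L=231 R=62
Round 3 (k=10): L=62 R=148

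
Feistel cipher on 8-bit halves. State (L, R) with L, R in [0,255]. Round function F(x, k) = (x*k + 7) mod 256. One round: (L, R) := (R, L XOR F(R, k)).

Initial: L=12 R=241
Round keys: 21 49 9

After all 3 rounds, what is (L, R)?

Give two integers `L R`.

Round 1 (k=21): L=241 R=192
Round 2 (k=49): L=192 R=54
Round 3 (k=9): L=54 R=45

Answer: 54 45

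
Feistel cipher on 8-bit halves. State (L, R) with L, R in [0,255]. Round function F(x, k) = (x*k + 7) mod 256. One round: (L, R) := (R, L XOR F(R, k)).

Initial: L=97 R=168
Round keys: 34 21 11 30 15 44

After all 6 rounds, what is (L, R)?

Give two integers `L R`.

Round 1 (k=34): L=168 R=54
Round 2 (k=21): L=54 R=221
Round 3 (k=11): L=221 R=176
Round 4 (k=30): L=176 R=122
Round 5 (k=15): L=122 R=157
Round 6 (k=44): L=157 R=121

Answer: 157 121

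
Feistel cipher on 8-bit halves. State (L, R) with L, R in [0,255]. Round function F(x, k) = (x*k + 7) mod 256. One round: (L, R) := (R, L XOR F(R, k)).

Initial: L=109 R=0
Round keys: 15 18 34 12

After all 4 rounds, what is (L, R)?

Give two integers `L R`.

Round 1 (k=15): L=0 R=106
Round 2 (k=18): L=106 R=123
Round 3 (k=34): L=123 R=55
Round 4 (k=12): L=55 R=224

Answer: 55 224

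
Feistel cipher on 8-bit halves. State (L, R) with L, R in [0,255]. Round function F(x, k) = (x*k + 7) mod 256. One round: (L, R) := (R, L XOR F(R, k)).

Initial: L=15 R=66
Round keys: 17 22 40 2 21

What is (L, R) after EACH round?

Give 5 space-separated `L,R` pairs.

Round 1 (k=17): L=66 R=102
Round 2 (k=22): L=102 R=137
Round 3 (k=40): L=137 R=9
Round 4 (k=2): L=9 R=144
Round 5 (k=21): L=144 R=222

Answer: 66,102 102,137 137,9 9,144 144,222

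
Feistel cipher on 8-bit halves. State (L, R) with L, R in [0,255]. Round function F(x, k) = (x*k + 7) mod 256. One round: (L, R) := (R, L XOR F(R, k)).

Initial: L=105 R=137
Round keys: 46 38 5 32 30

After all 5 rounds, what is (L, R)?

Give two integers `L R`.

Round 1 (k=46): L=137 R=204
Round 2 (k=38): L=204 R=198
Round 3 (k=5): L=198 R=41
Round 4 (k=32): L=41 R=225
Round 5 (k=30): L=225 R=76

Answer: 225 76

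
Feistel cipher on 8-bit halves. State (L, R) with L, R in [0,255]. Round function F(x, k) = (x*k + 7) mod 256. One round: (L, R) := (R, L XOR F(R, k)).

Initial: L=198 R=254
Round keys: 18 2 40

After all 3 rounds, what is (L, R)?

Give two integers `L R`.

Answer: 175 122

Derivation:
Round 1 (k=18): L=254 R=37
Round 2 (k=2): L=37 R=175
Round 3 (k=40): L=175 R=122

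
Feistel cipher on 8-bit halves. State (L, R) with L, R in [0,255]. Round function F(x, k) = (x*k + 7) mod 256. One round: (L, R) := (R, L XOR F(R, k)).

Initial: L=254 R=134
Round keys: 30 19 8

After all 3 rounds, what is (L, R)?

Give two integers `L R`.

Round 1 (k=30): L=134 R=69
Round 2 (k=19): L=69 R=160
Round 3 (k=8): L=160 R=66

Answer: 160 66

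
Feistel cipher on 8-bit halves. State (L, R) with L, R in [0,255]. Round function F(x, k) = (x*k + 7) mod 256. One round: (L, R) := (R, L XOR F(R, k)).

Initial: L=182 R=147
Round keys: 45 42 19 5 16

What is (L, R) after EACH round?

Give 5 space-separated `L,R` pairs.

Answer: 147,104 104,132 132,187 187,42 42,28

Derivation:
Round 1 (k=45): L=147 R=104
Round 2 (k=42): L=104 R=132
Round 3 (k=19): L=132 R=187
Round 4 (k=5): L=187 R=42
Round 5 (k=16): L=42 R=28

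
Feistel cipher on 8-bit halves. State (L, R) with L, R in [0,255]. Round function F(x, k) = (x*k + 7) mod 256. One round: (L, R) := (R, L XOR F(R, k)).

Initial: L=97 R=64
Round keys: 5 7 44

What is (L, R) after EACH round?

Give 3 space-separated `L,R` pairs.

Answer: 64,38 38,81 81,213

Derivation:
Round 1 (k=5): L=64 R=38
Round 2 (k=7): L=38 R=81
Round 3 (k=44): L=81 R=213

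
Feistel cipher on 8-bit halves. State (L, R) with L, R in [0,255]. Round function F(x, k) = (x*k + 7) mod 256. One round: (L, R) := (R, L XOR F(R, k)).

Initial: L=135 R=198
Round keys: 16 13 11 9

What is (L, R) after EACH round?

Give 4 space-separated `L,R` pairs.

Answer: 198,224 224,161 161,18 18,8

Derivation:
Round 1 (k=16): L=198 R=224
Round 2 (k=13): L=224 R=161
Round 3 (k=11): L=161 R=18
Round 4 (k=9): L=18 R=8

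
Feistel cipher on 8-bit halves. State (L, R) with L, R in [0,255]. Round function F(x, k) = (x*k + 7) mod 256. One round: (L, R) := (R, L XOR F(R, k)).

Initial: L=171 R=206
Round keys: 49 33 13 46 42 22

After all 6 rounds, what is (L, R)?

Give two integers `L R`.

Answer: 183 157

Derivation:
Round 1 (k=49): L=206 R=222
Round 2 (k=33): L=222 R=107
Round 3 (k=13): L=107 R=168
Round 4 (k=46): L=168 R=92
Round 5 (k=42): L=92 R=183
Round 6 (k=22): L=183 R=157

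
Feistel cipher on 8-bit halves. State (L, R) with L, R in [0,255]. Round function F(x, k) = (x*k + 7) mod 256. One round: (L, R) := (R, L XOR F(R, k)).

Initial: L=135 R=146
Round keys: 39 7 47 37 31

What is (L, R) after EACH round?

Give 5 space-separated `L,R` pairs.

Round 1 (k=39): L=146 R=194
Round 2 (k=7): L=194 R=199
Round 3 (k=47): L=199 R=82
Round 4 (k=37): L=82 R=38
Round 5 (k=31): L=38 R=243

Answer: 146,194 194,199 199,82 82,38 38,243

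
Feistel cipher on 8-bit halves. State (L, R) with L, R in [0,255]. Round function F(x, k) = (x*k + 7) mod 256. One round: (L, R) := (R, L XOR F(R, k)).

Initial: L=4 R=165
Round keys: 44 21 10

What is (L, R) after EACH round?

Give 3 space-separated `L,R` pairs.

Answer: 165,103 103,223 223,218

Derivation:
Round 1 (k=44): L=165 R=103
Round 2 (k=21): L=103 R=223
Round 3 (k=10): L=223 R=218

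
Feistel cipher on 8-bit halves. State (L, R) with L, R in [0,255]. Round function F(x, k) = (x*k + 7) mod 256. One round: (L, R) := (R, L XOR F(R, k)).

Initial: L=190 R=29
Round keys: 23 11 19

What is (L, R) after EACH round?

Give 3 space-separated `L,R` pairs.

Answer: 29,28 28,38 38,197

Derivation:
Round 1 (k=23): L=29 R=28
Round 2 (k=11): L=28 R=38
Round 3 (k=19): L=38 R=197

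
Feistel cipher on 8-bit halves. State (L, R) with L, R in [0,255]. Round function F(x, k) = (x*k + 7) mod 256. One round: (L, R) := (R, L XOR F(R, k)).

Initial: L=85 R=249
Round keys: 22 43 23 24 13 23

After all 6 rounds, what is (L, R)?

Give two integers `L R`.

Round 1 (k=22): L=249 R=56
Round 2 (k=43): L=56 R=150
Round 3 (k=23): L=150 R=185
Round 4 (k=24): L=185 R=201
Round 5 (k=13): L=201 R=133
Round 6 (k=23): L=133 R=51

Answer: 133 51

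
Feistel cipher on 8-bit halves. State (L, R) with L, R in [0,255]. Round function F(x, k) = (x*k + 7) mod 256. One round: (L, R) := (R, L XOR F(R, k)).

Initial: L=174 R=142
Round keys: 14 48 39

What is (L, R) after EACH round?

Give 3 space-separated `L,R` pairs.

Answer: 142,101 101,121 121,19

Derivation:
Round 1 (k=14): L=142 R=101
Round 2 (k=48): L=101 R=121
Round 3 (k=39): L=121 R=19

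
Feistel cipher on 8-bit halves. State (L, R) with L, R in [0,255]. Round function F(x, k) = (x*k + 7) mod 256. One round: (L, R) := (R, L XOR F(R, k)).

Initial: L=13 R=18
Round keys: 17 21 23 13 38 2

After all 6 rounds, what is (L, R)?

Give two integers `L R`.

Round 1 (k=17): L=18 R=52
Round 2 (k=21): L=52 R=89
Round 3 (k=23): L=89 R=50
Round 4 (k=13): L=50 R=200
Round 5 (k=38): L=200 R=133
Round 6 (k=2): L=133 R=217

Answer: 133 217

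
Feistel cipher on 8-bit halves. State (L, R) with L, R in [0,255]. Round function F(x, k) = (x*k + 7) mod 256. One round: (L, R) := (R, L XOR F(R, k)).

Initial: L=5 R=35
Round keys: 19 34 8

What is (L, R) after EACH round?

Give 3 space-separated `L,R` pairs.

Answer: 35,165 165,210 210,50

Derivation:
Round 1 (k=19): L=35 R=165
Round 2 (k=34): L=165 R=210
Round 3 (k=8): L=210 R=50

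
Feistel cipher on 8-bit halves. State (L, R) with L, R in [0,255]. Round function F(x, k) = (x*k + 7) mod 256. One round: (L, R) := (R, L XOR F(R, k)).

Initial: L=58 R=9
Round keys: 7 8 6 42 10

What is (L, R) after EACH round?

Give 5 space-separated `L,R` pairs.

Round 1 (k=7): L=9 R=124
Round 2 (k=8): L=124 R=238
Round 3 (k=6): L=238 R=231
Round 4 (k=42): L=231 R=3
Round 5 (k=10): L=3 R=194

Answer: 9,124 124,238 238,231 231,3 3,194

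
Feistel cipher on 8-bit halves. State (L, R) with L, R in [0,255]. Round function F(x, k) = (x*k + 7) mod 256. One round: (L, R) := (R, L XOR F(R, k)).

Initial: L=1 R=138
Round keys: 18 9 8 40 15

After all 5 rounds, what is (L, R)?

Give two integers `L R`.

Answer: 212 22

Derivation:
Round 1 (k=18): L=138 R=186
Round 2 (k=9): L=186 R=27
Round 3 (k=8): L=27 R=101
Round 4 (k=40): L=101 R=212
Round 5 (k=15): L=212 R=22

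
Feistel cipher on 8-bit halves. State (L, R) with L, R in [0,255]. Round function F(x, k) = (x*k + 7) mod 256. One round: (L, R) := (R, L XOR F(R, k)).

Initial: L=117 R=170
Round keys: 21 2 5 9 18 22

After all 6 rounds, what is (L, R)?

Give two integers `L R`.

Round 1 (k=21): L=170 R=140
Round 2 (k=2): L=140 R=181
Round 3 (k=5): L=181 R=28
Round 4 (k=9): L=28 R=182
Round 5 (k=18): L=182 R=207
Round 6 (k=22): L=207 R=103

Answer: 207 103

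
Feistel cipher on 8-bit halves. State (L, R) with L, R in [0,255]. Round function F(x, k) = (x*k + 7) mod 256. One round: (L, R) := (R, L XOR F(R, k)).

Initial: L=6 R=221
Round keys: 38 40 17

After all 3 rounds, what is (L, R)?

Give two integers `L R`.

Answer: 34 154

Derivation:
Round 1 (k=38): L=221 R=211
Round 2 (k=40): L=211 R=34
Round 3 (k=17): L=34 R=154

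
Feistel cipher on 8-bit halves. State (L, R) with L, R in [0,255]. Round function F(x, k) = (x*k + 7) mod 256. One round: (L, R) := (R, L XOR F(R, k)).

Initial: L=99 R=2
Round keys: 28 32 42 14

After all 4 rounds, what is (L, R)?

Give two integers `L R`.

Answer: 133 200

Derivation:
Round 1 (k=28): L=2 R=92
Round 2 (k=32): L=92 R=133
Round 3 (k=42): L=133 R=133
Round 4 (k=14): L=133 R=200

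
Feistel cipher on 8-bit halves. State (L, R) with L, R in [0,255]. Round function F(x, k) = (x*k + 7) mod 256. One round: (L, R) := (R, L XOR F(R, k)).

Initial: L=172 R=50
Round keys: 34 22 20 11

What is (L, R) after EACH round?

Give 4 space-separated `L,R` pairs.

Answer: 50,7 7,147 147,132 132,32

Derivation:
Round 1 (k=34): L=50 R=7
Round 2 (k=22): L=7 R=147
Round 3 (k=20): L=147 R=132
Round 4 (k=11): L=132 R=32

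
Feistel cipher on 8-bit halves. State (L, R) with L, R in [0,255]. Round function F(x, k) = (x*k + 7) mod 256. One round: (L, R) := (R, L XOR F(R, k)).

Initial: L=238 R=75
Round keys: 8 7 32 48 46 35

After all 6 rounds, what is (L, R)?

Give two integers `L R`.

Round 1 (k=8): L=75 R=177
Round 2 (k=7): L=177 R=149
Round 3 (k=32): L=149 R=22
Round 4 (k=48): L=22 R=178
Round 5 (k=46): L=178 R=21
Round 6 (k=35): L=21 R=84

Answer: 21 84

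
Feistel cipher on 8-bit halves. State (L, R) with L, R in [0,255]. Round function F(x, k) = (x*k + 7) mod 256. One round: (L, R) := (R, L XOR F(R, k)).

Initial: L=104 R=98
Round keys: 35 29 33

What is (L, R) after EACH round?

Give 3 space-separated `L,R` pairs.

Round 1 (k=35): L=98 R=5
Round 2 (k=29): L=5 R=250
Round 3 (k=33): L=250 R=68

Answer: 98,5 5,250 250,68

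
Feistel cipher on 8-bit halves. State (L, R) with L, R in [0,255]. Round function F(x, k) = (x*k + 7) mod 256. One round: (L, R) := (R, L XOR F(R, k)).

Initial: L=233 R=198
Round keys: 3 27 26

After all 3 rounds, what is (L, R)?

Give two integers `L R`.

Answer: 81 241

Derivation:
Round 1 (k=3): L=198 R=176
Round 2 (k=27): L=176 R=81
Round 3 (k=26): L=81 R=241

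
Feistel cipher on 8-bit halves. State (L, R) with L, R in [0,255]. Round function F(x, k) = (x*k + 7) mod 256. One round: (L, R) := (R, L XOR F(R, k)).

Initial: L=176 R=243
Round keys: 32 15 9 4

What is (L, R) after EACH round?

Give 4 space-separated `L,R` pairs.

Round 1 (k=32): L=243 R=215
Round 2 (k=15): L=215 R=83
Round 3 (k=9): L=83 R=37
Round 4 (k=4): L=37 R=200

Answer: 243,215 215,83 83,37 37,200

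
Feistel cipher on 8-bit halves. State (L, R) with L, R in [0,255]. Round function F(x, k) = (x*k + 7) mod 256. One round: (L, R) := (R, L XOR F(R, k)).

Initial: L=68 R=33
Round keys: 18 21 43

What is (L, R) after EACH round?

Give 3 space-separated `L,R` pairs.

Round 1 (k=18): L=33 R=29
Round 2 (k=21): L=29 R=73
Round 3 (k=43): L=73 R=87

Answer: 33,29 29,73 73,87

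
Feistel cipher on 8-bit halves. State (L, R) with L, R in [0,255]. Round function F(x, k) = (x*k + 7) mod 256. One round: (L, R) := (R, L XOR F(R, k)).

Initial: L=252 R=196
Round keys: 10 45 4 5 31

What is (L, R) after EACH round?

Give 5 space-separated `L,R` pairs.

Round 1 (k=10): L=196 R=83
Round 2 (k=45): L=83 R=90
Round 3 (k=4): L=90 R=60
Round 4 (k=5): L=60 R=105
Round 5 (k=31): L=105 R=130

Answer: 196,83 83,90 90,60 60,105 105,130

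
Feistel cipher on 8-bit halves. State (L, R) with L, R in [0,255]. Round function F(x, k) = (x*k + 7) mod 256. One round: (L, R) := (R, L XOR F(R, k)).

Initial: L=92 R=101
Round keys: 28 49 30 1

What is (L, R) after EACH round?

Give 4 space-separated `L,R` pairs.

Round 1 (k=28): L=101 R=79
Round 2 (k=49): L=79 R=67
Round 3 (k=30): L=67 R=174
Round 4 (k=1): L=174 R=246

Answer: 101,79 79,67 67,174 174,246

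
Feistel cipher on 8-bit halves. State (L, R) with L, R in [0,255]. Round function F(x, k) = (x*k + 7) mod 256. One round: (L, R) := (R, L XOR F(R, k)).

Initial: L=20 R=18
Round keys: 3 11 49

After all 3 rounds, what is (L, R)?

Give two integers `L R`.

Answer: 216 118

Derivation:
Round 1 (k=3): L=18 R=41
Round 2 (k=11): L=41 R=216
Round 3 (k=49): L=216 R=118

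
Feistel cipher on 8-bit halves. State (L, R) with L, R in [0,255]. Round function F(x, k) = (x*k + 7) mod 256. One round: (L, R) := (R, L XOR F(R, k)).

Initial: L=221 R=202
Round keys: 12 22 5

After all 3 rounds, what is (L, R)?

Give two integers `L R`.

Answer: 57 134

Derivation:
Round 1 (k=12): L=202 R=162
Round 2 (k=22): L=162 R=57
Round 3 (k=5): L=57 R=134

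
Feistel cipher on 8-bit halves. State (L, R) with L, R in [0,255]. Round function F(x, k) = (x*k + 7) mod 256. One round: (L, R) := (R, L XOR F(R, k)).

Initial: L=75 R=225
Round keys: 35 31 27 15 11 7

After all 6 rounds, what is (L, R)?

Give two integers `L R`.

Round 1 (k=35): L=225 R=129
Round 2 (k=31): L=129 R=71
Round 3 (k=27): L=71 R=5
Round 4 (k=15): L=5 R=21
Round 5 (k=11): L=21 R=235
Round 6 (k=7): L=235 R=97

Answer: 235 97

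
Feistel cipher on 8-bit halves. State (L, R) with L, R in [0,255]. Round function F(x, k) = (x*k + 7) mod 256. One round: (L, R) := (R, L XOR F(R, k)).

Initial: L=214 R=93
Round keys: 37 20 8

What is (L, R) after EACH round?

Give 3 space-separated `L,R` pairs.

Round 1 (k=37): L=93 R=174
Round 2 (k=20): L=174 R=194
Round 3 (k=8): L=194 R=185

Answer: 93,174 174,194 194,185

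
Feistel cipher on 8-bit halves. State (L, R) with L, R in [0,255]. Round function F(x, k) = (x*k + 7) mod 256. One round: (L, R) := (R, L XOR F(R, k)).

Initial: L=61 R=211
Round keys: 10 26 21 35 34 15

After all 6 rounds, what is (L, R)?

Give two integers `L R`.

Answer: 236 143

Derivation:
Round 1 (k=10): L=211 R=120
Round 2 (k=26): L=120 R=228
Round 3 (k=21): L=228 R=195
Round 4 (k=35): L=195 R=84
Round 5 (k=34): L=84 R=236
Round 6 (k=15): L=236 R=143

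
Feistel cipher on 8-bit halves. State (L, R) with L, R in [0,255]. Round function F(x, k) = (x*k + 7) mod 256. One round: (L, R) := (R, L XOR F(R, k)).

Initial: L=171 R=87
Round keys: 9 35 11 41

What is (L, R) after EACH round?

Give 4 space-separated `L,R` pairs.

Round 1 (k=9): L=87 R=189
Round 2 (k=35): L=189 R=137
Round 3 (k=11): L=137 R=87
Round 4 (k=41): L=87 R=127

Answer: 87,189 189,137 137,87 87,127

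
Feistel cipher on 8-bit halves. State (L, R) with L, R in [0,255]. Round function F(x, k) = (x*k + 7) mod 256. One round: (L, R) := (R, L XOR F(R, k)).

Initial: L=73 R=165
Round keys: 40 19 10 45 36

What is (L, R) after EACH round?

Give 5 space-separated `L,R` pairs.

Round 1 (k=40): L=165 R=134
Round 2 (k=19): L=134 R=92
Round 3 (k=10): L=92 R=25
Round 4 (k=45): L=25 R=48
Round 5 (k=36): L=48 R=222

Answer: 165,134 134,92 92,25 25,48 48,222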